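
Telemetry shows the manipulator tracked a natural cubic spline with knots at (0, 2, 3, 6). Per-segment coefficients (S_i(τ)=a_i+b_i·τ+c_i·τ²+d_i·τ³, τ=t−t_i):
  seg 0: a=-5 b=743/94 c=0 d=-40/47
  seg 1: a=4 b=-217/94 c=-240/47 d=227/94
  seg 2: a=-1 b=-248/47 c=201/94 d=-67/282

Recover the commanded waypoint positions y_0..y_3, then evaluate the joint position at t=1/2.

y_0=-5 y_1=4 y_2=-1 y_3=-4
S(1/2) = -217/188

y_0 = S_0(0) = a_0 = -5
y_1 = S_1(0) = a_1 = 4
y_2 = S_2(0) = a_2 = -1
y_3 = S_2(3) = -4
t_q=1/2 is in segment 0 (τ=1/2); S_0(τ)=-217/188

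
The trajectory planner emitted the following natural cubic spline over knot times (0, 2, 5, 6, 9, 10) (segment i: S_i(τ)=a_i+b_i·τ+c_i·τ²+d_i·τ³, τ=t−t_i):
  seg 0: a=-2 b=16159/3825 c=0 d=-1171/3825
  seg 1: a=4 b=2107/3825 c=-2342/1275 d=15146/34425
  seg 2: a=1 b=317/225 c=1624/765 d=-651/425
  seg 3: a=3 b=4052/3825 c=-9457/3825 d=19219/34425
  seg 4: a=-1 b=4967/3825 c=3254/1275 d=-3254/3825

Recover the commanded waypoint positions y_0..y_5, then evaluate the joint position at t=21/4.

y_0 = S_0(0) = a_0 = -2
y_1 = S_1(0) = a_1 = 4
y_2 = S_2(0) = a_2 = 1
y_3 = S_3(0) = a_3 = 3
y_4 = S_4(0) = a_4 = -1
y_5 = S_4(1) = 2
t_q=21/4 is in segment 2 (τ=1/4); S_2(τ)=23843/16320

y_0=-2 y_1=4 y_2=1 y_3=3 y_4=-1 y_5=2
S(21/4) = 23843/16320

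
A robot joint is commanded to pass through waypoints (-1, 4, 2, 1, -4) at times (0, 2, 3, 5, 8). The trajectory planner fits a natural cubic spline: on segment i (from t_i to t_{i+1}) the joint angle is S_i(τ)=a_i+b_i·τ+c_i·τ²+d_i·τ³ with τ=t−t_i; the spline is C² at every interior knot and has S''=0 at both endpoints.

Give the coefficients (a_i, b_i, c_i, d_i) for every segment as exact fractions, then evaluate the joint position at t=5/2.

Δ: Δ0=5/2, Δ1=-2, Δ2=-1/2, Δ3=-5/3
row 1: diag=6, rhs=-27; c'=1/6, d'=-9/2
row 2: denom=6−1·1/6=35/6; d'=(9−1·-9/2)/(35/6)=81/35
row 3: denom=10−2·12/35=326/35; d'=(-7−2·81/35)/(326/35)=-407/326
back: M3=-407/326
back: M2=81/35−12/35·-407/326=447/163
back: M1=-9/2−1/6·447/163=-808/163
M: M0=0, M1=-808/163, M2=447/163, M3=-407/326, M4=0
seg 0: a=-1, c=M0/2=0, d=(M1−M0)/(6·2)=-202/489, b=Δ0−h0·(2M0+M1)/6=4061/978
seg 1: a=4, c=M1/2=-404/163, d=(M2−M1)/(6·1)=1255/978, b=Δ1−h1·(2M1+M2)/6=-787/978
seg 2: a=2, c=M2/2=447/326, d=(M3−M2)/(6·2)=-1301/3912, b=Δ2−h2·(2M2+M3)/6=-935/489
seg 3: a=1, c=M3/2=-407/652, d=(M4−M3)/(6·3)=407/5868, b=Δ3−h3·(2M3+M4)/6=-409/978
t_q=5/2 → seg 1, τ=1/2; S=4+-787/978·τ+-404/163·τ²+1255/978·τ³=8185/2608

  seg 0: a=-1 b=4061/978 c=0 d=-202/489
  seg 1: a=4 b=-787/978 c=-404/163 d=1255/978
  seg 2: a=2 b=-935/489 c=447/326 d=-1301/3912
  seg 3: a=1 b=-409/978 c=-407/652 d=407/5868
S(5/2) = 8185/2608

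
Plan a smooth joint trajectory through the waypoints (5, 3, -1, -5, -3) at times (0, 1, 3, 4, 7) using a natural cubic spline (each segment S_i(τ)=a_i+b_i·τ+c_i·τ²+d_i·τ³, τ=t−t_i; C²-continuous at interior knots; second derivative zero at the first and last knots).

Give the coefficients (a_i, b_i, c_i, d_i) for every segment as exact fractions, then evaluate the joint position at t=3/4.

Δ: Δ0=-2, Δ1=-2, Δ2=-4, Δ3=2/3
row 1: diag=6, rhs=0; c'=1/3, d'=0
row 2: denom=6−2·1/3=16/3; d'=(-12−2·0)/(16/3)=-9/4
row 3: denom=8−1·3/16=125/16; d'=(28−1·-9/4)/(125/16)=484/125
back: M3=484/125
back: M2=-9/4−3/16·484/125=-372/125
back: M1=0−1/3·-372/125=124/125
M: M0=0, M1=124/125, M2=-372/125, M3=484/125, M4=0
seg 0: a=5, c=M0/2=0, d=(M1−M0)/(6·1)=62/375, b=Δ0−h0·(2M0+M1)/6=-812/375
seg 1: a=3, c=M1/2=62/125, d=(M2−M1)/(6·2)=-124/375, b=Δ1−h1·(2M1+M2)/6=-626/375
seg 2: a=-1, c=M2/2=-186/125, d=(M3−M2)/(6·1)=428/375, b=Δ2−h2·(2M2+M3)/6=-274/75
seg 3: a=-5, c=M3/2=242/125, d=(M4−M3)/(6·3)=-242/1125, b=Δ3−h3·(2M3+M4)/6=-1202/375
t_q=3/4 → seg 0, τ=3/4; S=5+-812/375·τ+0·τ²+62/375·τ³=13783/4000

  seg 0: a=5 b=-812/375 c=0 d=62/375
  seg 1: a=3 b=-626/375 c=62/125 d=-124/375
  seg 2: a=-1 b=-274/75 c=-186/125 d=428/375
  seg 3: a=-5 b=-1202/375 c=242/125 d=-242/1125
S(3/4) = 13783/4000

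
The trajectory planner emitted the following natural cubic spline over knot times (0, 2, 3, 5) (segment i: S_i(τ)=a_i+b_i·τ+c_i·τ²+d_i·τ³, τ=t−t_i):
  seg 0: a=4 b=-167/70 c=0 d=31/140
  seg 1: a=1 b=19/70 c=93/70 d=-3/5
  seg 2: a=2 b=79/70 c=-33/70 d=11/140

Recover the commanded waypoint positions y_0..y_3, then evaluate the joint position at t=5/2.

y_0 = S_0(0) = a_0 = 4
y_1 = S_1(0) = a_1 = 1
y_2 = S_2(0) = a_2 = 2
y_3 = S_2(2) = 3
t_q=5/2 is in segment 1 (τ=1/2); S_1(τ)=39/28

y_0=4 y_1=1 y_2=2 y_3=3
S(5/2) = 39/28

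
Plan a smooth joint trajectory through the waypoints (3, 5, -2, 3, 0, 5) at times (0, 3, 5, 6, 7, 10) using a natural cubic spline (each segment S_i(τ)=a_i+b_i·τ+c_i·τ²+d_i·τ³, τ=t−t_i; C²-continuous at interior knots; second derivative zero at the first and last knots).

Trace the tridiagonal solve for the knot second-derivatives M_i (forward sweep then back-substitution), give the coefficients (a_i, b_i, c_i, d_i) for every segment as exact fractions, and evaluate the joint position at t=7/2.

  seg 0: a=3 b=887/276 c=0 d=-703/2484
  seg 1: a=5 b=-611/138 c=-703/276 d=277/184
  seg 2: a=-2 b=238/69 c=895/138 d=-227/46
  seg 3: a=3 b=223/138 c=-574/69 d=511/138
  seg 4: a=0 b=-90/23 c=385/138 d=-385/1242
S(7/2) = 3441/1472

Δ: Δ0=2/3, Δ1=-7/2, Δ2=5, Δ3=-3, Δ4=5/3
row 1: diag=10, rhs=-25; c'=1/5, d'=-5/2
row 2: denom=6−2·1/5=28/5; d'=(51−2·-5/2)/(28/5)=10
row 3: denom=4−1·5/28=107/28; d'=(-48−1·10)/(107/28)=-1624/107
row 4: denom=8−1·28/107=828/107; d'=(28−1·-1624/107)/(828/107)=385/69
back: M4=385/69
back: M3=-1624/107−28/107·385/69=-1148/69
back: M2=10−5/28·-1148/69=895/69
back: M1=-5/2−1/5·895/69=-703/138
M: M0=0, M1=-703/138, M2=895/69, M3=-1148/69, M4=385/69, M5=0
seg 0: a=3, c=M0/2=0, d=(M1−M0)/(6·3)=-703/2484, b=Δ0−h0·(2M0+M1)/6=887/276
seg 1: a=5, c=M1/2=-703/276, d=(M2−M1)/(6·2)=277/184, b=Δ1−h1·(2M1+M2)/6=-611/138
seg 2: a=-2, c=M2/2=895/138, d=(M3−M2)/(6·1)=-227/46, b=Δ2−h2·(2M2+M3)/6=238/69
seg 3: a=3, c=M3/2=-574/69, d=(M4−M3)/(6·1)=511/138, b=Δ3−h3·(2M3+M4)/6=223/138
seg 4: a=0, c=M4/2=385/138, d=(M5−M4)/(6·3)=-385/1242, b=Δ4−h4·(2M4+M5)/6=-90/23
t_q=7/2 → seg 1, τ=1/2; S=5+-611/138·τ+-703/276·τ²+277/184·τ³=3441/1472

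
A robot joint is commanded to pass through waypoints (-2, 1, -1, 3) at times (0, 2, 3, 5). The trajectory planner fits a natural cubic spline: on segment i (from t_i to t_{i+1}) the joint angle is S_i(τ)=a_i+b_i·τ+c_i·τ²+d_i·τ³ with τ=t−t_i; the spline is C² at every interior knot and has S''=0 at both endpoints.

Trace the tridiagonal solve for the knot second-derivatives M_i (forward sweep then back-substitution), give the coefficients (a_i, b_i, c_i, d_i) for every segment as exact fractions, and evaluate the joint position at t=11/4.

  seg 0: a=-2 b=41/14 c=0 d=-5/14
  seg 1: a=1 b=-19/14 c=-15/7 d=3/2
  seg 2: a=-1 b=-8/7 c=33/14 d=-11/28
S(11/4) = -529/896

Δ: Δ0=3/2, Δ1=-2, Δ2=2
row 1: diag=6, rhs=-21; c'=1/6, d'=-7/2
row 2: denom=6−1·1/6=35/6; d'=(24−1·-7/2)/(35/6)=33/7
back: M2=33/7
back: M1=-7/2−1/6·33/7=-30/7
M: M0=0, M1=-30/7, M2=33/7, M3=0
seg 0: a=-2, c=M0/2=0, d=(M1−M0)/(6·2)=-5/14, b=Δ0−h0·(2M0+M1)/6=41/14
seg 1: a=1, c=M1/2=-15/7, d=(M2−M1)/(6·1)=3/2, b=Δ1−h1·(2M1+M2)/6=-19/14
seg 2: a=-1, c=M2/2=33/14, d=(M3−M2)/(6·2)=-11/28, b=Δ2−h2·(2M2+M3)/6=-8/7
t_q=11/4 → seg 1, τ=3/4; S=1+-19/14·τ+-15/7·τ²+3/2·τ³=-529/896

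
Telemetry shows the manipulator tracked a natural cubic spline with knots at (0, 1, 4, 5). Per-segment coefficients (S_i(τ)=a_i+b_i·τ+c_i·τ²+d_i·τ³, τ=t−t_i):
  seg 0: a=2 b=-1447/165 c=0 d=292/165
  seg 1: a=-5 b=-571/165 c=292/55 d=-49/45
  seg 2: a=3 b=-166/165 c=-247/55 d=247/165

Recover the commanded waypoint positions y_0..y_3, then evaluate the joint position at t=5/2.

y_0 = S_0(0) = a_0 = 2
y_1 = S_1(0) = a_1 = -5
y_2 = S_2(0) = a_2 = 3
y_3 = S_2(1) = -1
t_q=5/2 is in segment 1 (τ=3/2); S_1(τ)=-169/88

y_0=2 y_1=-5 y_2=3 y_3=-1
S(5/2) = -169/88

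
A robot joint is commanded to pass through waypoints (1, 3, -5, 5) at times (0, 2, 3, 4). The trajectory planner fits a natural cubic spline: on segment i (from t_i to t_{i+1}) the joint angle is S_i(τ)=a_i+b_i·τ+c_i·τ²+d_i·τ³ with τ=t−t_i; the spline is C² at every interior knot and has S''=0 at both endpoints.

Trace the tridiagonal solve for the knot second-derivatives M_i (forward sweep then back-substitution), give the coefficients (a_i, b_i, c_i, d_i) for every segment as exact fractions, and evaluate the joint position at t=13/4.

  seg 0: a=1 b=131/23 c=0 d=-27/23
  seg 1: a=3 b=-193/23 c=-162/23 d=171/23
  seg 2: a=-5 b=-4/23 c=351/23 d=-117/23
S(13/4) = -6137/1472

Δ: Δ0=1, Δ1=-8, Δ2=10
row 1: diag=6, rhs=-54; c'=1/6, d'=-9
row 2: denom=4−1·1/6=23/6; d'=(108−1·-9)/(23/6)=702/23
back: M2=702/23
back: M1=-9−1/6·702/23=-324/23
M: M0=0, M1=-324/23, M2=702/23, M3=0
seg 0: a=1, c=M0/2=0, d=(M1−M0)/(6·2)=-27/23, b=Δ0−h0·(2M0+M1)/6=131/23
seg 1: a=3, c=M1/2=-162/23, d=(M2−M1)/(6·1)=171/23, b=Δ1−h1·(2M1+M2)/6=-193/23
seg 2: a=-5, c=M2/2=351/23, d=(M3−M2)/(6·1)=-117/23, b=Δ2−h2·(2M2+M3)/6=-4/23
t_q=13/4 → seg 2, τ=1/4; S=-5+-4/23·τ+351/23·τ²+-117/23·τ³=-6137/1472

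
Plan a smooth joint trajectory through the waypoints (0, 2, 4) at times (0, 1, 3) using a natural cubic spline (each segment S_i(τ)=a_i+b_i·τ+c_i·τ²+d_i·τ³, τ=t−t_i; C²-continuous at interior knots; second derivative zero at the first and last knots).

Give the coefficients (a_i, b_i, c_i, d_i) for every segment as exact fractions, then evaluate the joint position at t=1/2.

  seg 0: a=0 b=13/6 c=0 d=-1/6
  seg 1: a=2 b=5/3 c=-1/2 d=1/12
S(1/2) = 17/16

Δ: Δ0=2, Δ1=1
row 1: diag=6, rhs=-6; c'=1/3, d'=-1
back: M1=-1
M: M0=0, M1=-1, M2=0
seg 0: a=0, c=M0/2=0, d=(M1−M0)/(6·1)=-1/6, b=Δ0−h0·(2M0+M1)/6=13/6
seg 1: a=2, c=M1/2=-1/2, d=(M2−M1)/(6·2)=1/12, b=Δ1−h1·(2M1+M2)/6=5/3
t_q=1/2 → seg 0, τ=1/2; S=0+13/6·τ+0·τ²+-1/6·τ³=17/16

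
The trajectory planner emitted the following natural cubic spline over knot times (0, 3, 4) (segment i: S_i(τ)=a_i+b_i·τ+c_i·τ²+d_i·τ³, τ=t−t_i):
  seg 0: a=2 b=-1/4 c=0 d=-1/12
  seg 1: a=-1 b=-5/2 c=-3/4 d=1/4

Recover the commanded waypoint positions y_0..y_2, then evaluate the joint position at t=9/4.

y_0=2 y_1=-1 y_2=-4
S(9/4) = 125/256

y_0 = S_0(0) = a_0 = 2
y_1 = S_1(0) = a_1 = -1
y_2 = S_1(1) = -4
t_q=9/4 is in segment 0 (τ=9/4); S_0(τ)=125/256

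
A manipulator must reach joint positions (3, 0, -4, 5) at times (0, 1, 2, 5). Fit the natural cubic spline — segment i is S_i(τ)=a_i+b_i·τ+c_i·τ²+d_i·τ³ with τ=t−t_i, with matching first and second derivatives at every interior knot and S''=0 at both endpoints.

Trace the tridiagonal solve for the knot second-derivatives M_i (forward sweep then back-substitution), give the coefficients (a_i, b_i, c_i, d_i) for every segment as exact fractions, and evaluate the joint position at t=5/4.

  seg 0: a=3 b=-78/31 c=0 d=-15/31
  seg 1: a=0 b=-123/31 c=-45/31 d=44/31
  seg 2: a=-4 b=-81/31 c=87/31 d=-29/93
S(5/4) = -263/248

Δ: Δ0=-3, Δ1=-4, Δ2=3
row 1: diag=4, rhs=-6; c'=1/4, d'=-3/2
row 2: denom=8−1·1/4=31/4; d'=(42−1·-3/2)/(31/4)=174/31
back: M2=174/31
back: M1=-3/2−1/4·174/31=-90/31
M: M0=0, M1=-90/31, M2=174/31, M3=0
seg 0: a=3, c=M0/2=0, d=(M1−M0)/(6·1)=-15/31, b=Δ0−h0·(2M0+M1)/6=-78/31
seg 1: a=0, c=M1/2=-45/31, d=(M2−M1)/(6·1)=44/31, b=Δ1−h1·(2M1+M2)/6=-123/31
seg 2: a=-4, c=M2/2=87/31, d=(M3−M2)/(6·3)=-29/93, b=Δ2−h2·(2M2+M3)/6=-81/31
t_q=5/4 → seg 1, τ=1/4; S=0+-123/31·τ+-45/31·τ²+44/31·τ³=-263/248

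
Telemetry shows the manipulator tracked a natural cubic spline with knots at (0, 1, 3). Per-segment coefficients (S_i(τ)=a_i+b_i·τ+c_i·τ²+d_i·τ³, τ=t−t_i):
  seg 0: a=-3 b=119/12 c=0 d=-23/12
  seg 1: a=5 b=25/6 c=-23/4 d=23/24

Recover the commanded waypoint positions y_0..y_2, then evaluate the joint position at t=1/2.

y_0=-3 y_1=5 y_2=-2
S(1/2) = 55/32

y_0 = S_0(0) = a_0 = -3
y_1 = S_1(0) = a_1 = 5
y_2 = S_1(2) = -2
t_q=1/2 is in segment 0 (τ=1/2); S_0(τ)=55/32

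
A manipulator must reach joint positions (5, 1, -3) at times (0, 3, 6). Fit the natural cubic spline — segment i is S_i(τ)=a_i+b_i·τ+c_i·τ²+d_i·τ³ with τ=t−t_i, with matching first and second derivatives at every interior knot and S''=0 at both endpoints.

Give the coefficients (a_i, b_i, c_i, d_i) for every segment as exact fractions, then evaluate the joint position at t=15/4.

Δ: Δ0=-4/3, Δ1=-4/3
row 1: diag=12, rhs=0; c'=1/4, d'=0
back: M1=0
M: M0=0, M1=0, M2=0
seg 0: a=5, c=M0/2=0, d=(M1−M0)/(6·3)=0, b=Δ0−h0·(2M0+M1)/6=-4/3
seg 1: a=1, c=M1/2=0, d=(M2−M1)/(6·3)=0, b=Δ1−h1·(2M1+M2)/6=-4/3
t_q=15/4 → seg 1, τ=3/4; S=1+-4/3·τ+0·τ²+0·τ³=0

  seg 0: a=5 b=-4/3 c=0 d=0
  seg 1: a=1 b=-4/3 c=0 d=0
S(15/4) = 0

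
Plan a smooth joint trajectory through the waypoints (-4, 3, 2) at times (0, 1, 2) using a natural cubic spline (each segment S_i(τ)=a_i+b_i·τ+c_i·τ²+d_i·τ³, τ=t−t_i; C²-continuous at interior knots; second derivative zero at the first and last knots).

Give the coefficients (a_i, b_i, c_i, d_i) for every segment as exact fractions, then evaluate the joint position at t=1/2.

  seg 0: a=-4 b=9 c=0 d=-2
  seg 1: a=3 b=3 c=-6 d=2
S(1/2) = 1/4

Δ: Δ0=7, Δ1=-1
row 1: diag=4, rhs=-48; c'=1/4, d'=-12
back: M1=-12
M: M0=0, M1=-12, M2=0
seg 0: a=-4, c=M0/2=0, d=(M1−M0)/(6·1)=-2, b=Δ0−h0·(2M0+M1)/6=9
seg 1: a=3, c=M1/2=-6, d=(M2−M1)/(6·1)=2, b=Δ1−h1·(2M1+M2)/6=3
t_q=1/2 → seg 0, τ=1/2; S=-4+9·τ+0·τ²+-2·τ³=1/4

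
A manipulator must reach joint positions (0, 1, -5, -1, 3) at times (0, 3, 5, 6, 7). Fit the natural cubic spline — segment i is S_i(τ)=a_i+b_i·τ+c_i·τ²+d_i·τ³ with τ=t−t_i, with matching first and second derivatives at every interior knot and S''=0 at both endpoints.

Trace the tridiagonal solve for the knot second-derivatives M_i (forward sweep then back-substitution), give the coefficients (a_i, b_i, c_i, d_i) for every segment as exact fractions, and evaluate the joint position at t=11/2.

Δ: Δ0=1/3, Δ1=-3, Δ2=4, Δ3=4
row 1: diag=10, rhs=-20; c'=1/5, d'=-2
row 2: denom=6−2·1/5=28/5; d'=(42−2·-2)/(28/5)=115/14
row 3: denom=4−1·5/28=107/28; d'=(0−1·115/14)/(107/28)=-230/107
back: M3=-230/107
back: M2=115/14−5/28·-230/107=920/107
back: M1=-2−1/5·920/107=-398/107
M: M0=0, M1=-398/107, M2=920/107, M3=-230/107, M4=0
seg 0: a=0, c=M0/2=0, d=(M1−M0)/(6·3)=-199/963, b=Δ0−h0·(2M0+M1)/6=704/321
seg 1: a=1, c=M1/2=-199/107, d=(M2−M1)/(6·2)=659/642, b=Δ1−h1·(2M1+M2)/6=-1087/321
seg 2: a=-5, c=M2/2=460/107, d=(M3−M2)/(6·1)=-575/321, b=Δ2−h2·(2M2+M3)/6=479/321
seg 3: a=-1, c=M3/2=-115/107, d=(M4−M3)/(6·1)=115/321, b=Δ3−h3·(2M3+M4)/6=1514/321
t_q=11/2 → seg 2, τ=1/2; S=-5+479/321·τ+460/107·τ²+-575/321·τ³=-2913/856

  seg 0: a=0 b=704/321 c=0 d=-199/963
  seg 1: a=1 b=-1087/321 c=-199/107 d=659/642
  seg 2: a=-5 b=479/321 c=460/107 d=-575/321
  seg 3: a=-1 b=1514/321 c=-115/107 d=115/321
S(11/2) = -2913/856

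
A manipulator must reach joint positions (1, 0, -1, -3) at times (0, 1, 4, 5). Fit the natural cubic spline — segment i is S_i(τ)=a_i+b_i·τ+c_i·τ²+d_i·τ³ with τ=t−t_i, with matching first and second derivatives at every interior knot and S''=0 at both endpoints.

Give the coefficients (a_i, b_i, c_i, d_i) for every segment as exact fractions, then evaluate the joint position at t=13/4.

  seg 0: a=1 b=-196/165 c=0 d=31/165
  seg 1: a=0 b=-103/165 c=31/55 d=-7/45
  seg 2: a=-1 b=-238/165 c=-46/55 d=46/165
S(13/4) = -1137/3520

Δ: Δ0=-1, Δ1=-1/3, Δ2=-2
row 1: diag=8, rhs=4; c'=3/8, d'=1/2
row 2: denom=8−3·3/8=55/8; d'=(-10−3·1/2)/(55/8)=-92/55
back: M2=-92/55
back: M1=1/2−3/8·-92/55=62/55
M: M0=0, M1=62/55, M2=-92/55, M3=0
seg 0: a=1, c=M0/2=0, d=(M1−M0)/(6·1)=31/165, b=Δ0−h0·(2M0+M1)/6=-196/165
seg 1: a=0, c=M1/2=31/55, d=(M2−M1)/(6·3)=-7/45, b=Δ1−h1·(2M1+M2)/6=-103/165
seg 2: a=-1, c=M2/2=-46/55, d=(M3−M2)/(6·1)=46/165, b=Δ2−h2·(2M2+M3)/6=-238/165
t_q=13/4 → seg 1, τ=9/4; S=0+-103/165·τ+31/55·τ²+-7/45·τ³=-1137/3520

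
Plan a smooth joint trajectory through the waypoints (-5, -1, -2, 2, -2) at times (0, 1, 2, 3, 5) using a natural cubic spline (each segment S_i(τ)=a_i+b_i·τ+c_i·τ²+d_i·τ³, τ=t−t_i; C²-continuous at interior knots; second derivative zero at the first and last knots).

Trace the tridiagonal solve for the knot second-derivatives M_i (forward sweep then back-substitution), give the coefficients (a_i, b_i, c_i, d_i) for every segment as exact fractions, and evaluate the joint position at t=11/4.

  seg 0: a=-5 b=495/86 c=0 d=-151/86
  seg 1: a=-1 b=21/43 c=-453/86 d=325/86
  seg 2: a=-2 b=111/86 c=261/43 d=-289/86
  seg 3: a=2 b=144/43 c=-345/86 d=115/172
S(11/4) = 5309/5504

Δ: Δ0=4, Δ1=-1, Δ2=4, Δ3=-2
row 1: diag=4, rhs=-30; c'=1/4, d'=-15/2
row 2: denom=4−1·1/4=15/4; d'=(30−1·-15/2)/(15/4)=10
row 3: denom=6−1·4/15=86/15; d'=(-36−1·10)/(86/15)=-345/43
back: M3=-345/43
back: M2=10−4/15·-345/43=522/43
back: M1=-15/2−1/4·522/43=-453/43
M: M0=0, M1=-453/43, M2=522/43, M3=-345/43, M4=0
seg 0: a=-5, c=M0/2=0, d=(M1−M0)/(6·1)=-151/86, b=Δ0−h0·(2M0+M1)/6=495/86
seg 1: a=-1, c=M1/2=-453/86, d=(M2−M1)/(6·1)=325/86, b=Δ1−h1·(2M1+M2)/6=21/43
seg 2: a=-2, c=M2/2=261/43, d=(M3−M2)/(6·1)=-289/86, b=Δ2−h2·(2M2+M3)/6=111/86
seg 3: a=2, c=M3/2=-345/86, d=(M4−M3)/(6·2)=115/172, b=Δ3−h3·(2M3+M4)/6=144/43
t_q=11/4 → seg 2, τ=3/4; S=-2+111/86·τ+261/43·τ²+-289/86·τ³=5309/5504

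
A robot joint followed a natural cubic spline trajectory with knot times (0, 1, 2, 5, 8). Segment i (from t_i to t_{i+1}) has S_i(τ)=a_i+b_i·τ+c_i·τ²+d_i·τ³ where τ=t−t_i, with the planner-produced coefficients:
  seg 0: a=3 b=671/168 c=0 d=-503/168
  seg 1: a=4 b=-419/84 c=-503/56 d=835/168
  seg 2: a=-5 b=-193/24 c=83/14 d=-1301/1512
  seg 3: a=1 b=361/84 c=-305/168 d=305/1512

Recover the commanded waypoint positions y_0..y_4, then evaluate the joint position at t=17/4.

y_0=3 y_1=4 y_2=-5 y_3=1 y_4=3
S(17/4) = -10327/3584

y_0 = S_0(0) = a_0 = 3
y_1 = S_1(0) = a_1 = 4
y_2 = S_2(0) = a_2 = -5
y_3 = S_3(0) = a_3 = 1
y_4 = S_3(3) = 3
t_q=17/4 is in segment 2 (τ=9/4); S_2(τ)=-10327/3584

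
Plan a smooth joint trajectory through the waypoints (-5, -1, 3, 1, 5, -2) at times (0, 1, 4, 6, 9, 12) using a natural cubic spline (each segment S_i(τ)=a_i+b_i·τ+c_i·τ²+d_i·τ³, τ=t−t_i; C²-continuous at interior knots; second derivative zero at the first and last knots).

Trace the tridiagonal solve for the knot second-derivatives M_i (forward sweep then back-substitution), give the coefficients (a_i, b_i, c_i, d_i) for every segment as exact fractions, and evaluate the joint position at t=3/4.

Δ: Δ0=4, Δ1=4/3, Δ2=-1, Δ3=4/3, Δ4=-7/3
row 1: diag=8, rhs=-16; c'=3/8, d'=-2
row 2: denom=10−3·3/8=71/8; d'=(-14−3·-2)/(71/8)=-64/71
row 3: denom=10−2·16/71=678/71; d'=(14−2·-64/71)/(678/71)=187/113
row 4: denom=12−3·71/226=2499/226; d'=(-22−3·187/113)/(2499/226)=-6094/2499
back: M4=-6094/2499
back: M3=187/113−71/226·-6094/2499=6050/2499
back: M2=-64/71−16/71·6050/2499=-3616/2499
back: M1=-2−3/8·-3616/2499=-1214/833
M: M0=0, M1=-1214/833, M2=-3616/2499, M3=6050/2499, M4=-6094/2499, M5=0
seg 0: a=-5, c=M0/2=0, d=(M1−M0)/(6·1)=-607/2499, b=Δ0−h0·(2M0+M1)/6=10603/2499
seg 1: a=-1, c=M1/2=-607/833, d=(M2−M1)/(6·3)=13/22491, b=Δ1−h1·(2M1+M2)/6=8782/2499
seg 2: a=3, c=M2/2=-1808/2499, d=(M3−M2)/(6·2)=537/1666, b=Δ2−h2·(2M2+M3)/6=-2105/2499
seg 3: a=1, c=M3/2=3025/2499, d=(M4−M3)/(6·3)=-2024/7497, b=Δ3−h3·(2M3+M4)/6=47/357
seg 4: a=5, c=M4/2=-3047/2499, d=(M5−M4)/(6·3)=3047/22491, b=Δ4−h4·(2M4+M5)/6=263/2499
t_q=3/4 → seg 0, τ=3/4; S=-5+10603/2499·τ+0·τ²+-607/2499·τ³=-14625/7616

  seg 0: a=-5 b=10603/2499 c=0 d=-607/2499
  seg 1: a=-1 b=8782/2499 c=-607/833 d=13/22491
  seg 2: a=3 b=-2105/2499 c=-1808/2499 d=537/1666
  seg 3: a=1 b=47/357 c=3025/2499 d=-2024/7497
  seg 4: a=5 b=263/2499 c=-3047/2499 d=3047/22491
S(3/4) = -14625/7616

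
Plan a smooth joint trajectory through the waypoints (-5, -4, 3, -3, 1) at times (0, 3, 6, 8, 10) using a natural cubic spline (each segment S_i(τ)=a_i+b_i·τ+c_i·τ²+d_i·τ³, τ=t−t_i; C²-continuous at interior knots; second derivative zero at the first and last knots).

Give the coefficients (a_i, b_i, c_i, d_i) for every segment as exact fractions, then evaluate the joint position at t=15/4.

Δ: Δ0=1/3, Δ1=7/3, Δ2=-3, Δ3=2
row 1: diag=12, rhs=12; c'=1/4, d'=1
row 2: denom=10−3·1/4=37/4; d'=(-32−3·1)/(37/4)=-140/37
row 3: denom=8−2·8/37=280/37; d'=(30−2·-140/37)/(280/37)=139/28
back: M3=139/28
back: M2=-140/37−8/37·139/28=-34/7
back: M1=1−1/4·-34/7=31/14
M: M0=0, M1=31/14, M2=-34/7, M3=139/28, M4=0
seg 0: a=-5, c=M0/2=0, d=(M1−M0)/(6·3)=31/252, b=Δ0−h0·(2M0+M1)/6=-65/84
seg 1: a=-4, c=M1/2=31/28, d=(M2−M1)/(6·3)=-11/28, b=Δ1−h1·(2M1+M2)/6=107/42
seg 2: a=3, c=M2/2=-17/7, d=(M3−M2)/(6·2)=275/336, b=Δ2−h2·(2M2+M3)/6=-17/12
seg 3: a=-3, c=M3/2=139/56, d=(M4−M3)/(6·2)=-139/336, b=Δ3−h3·(2M3+M4)/6=-55/42
t_q=15/4 → seg 1, τ=3/4; S=-4+107/42·τ+31/28·τ²+-11/28·τ³=-2925/1792

  seg 0: a=-5 b=-65/84 c=0 d=31/252
  seg 1: a=-4 b=107/42 c=31/28 d=-11/28
  seg 2: a=3 b=-17/12 c=-17/7 d=275/336
  seg 3: a=-3 b=-55/42 c=139/56 d=-139/336
S(15/4) = -2925/1792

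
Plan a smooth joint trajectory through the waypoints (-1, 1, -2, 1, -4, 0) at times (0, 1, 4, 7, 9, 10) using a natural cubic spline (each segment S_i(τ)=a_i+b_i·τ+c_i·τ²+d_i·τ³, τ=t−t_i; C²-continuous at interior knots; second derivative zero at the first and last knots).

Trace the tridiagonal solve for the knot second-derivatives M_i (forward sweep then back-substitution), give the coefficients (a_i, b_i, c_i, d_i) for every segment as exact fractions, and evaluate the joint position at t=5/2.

Δ: Δ0=2, Δ1=-1, Δ2=1, Δ3=-5/2, Δ4=4
row 1: diag=8, rhs=-18; c'=3/8, d'=-9/4
row 2: denom=12−3·3/8=87/8; d'=(12−3·-9/4)/(87/8)=50/29
row 3: denom=10−3·8/29=266/29; d'=(-21−3·50/29)/(266/29)=-759/266
row 4: denom=6−2·29/133=740/133; d'=(39−2·-759/266)/(740/133)=2973/370
back: M4=2973/370
back: M3=-759/266−29/133·2973/370=-852/185
back: M2=50/29−8/29·-852/185=554/185
back: M1=-9/4−3/8·554/185=-624/185
M: M0=0, M1=-624/185, M2=554/185, M3=-852/185, M4=2973/370, M5=0
seg 0: a=-1, c=M0/2=0, d=(M1−M0)/(6·1)=-104/185, b=Δ0−h0·(2M0+M1)/6=474/185
seg 1: a=1, c=M1/2=-312/185, d=(M2−M1)/(6·3)=589/1665, b=Δ1−h1·(2M1+M2)/6=162/185
seg 2: a=-2, c=M2/2=277/185, d=(M3−M2)/(6·3)=-19/45, b=Δ2−h2·(2M2+M3)/6=57/185
seg 3: a=1, c=M3/2=-426/185, d=(M4−M3)/(6·2)=1559/1480, b=Δ3−h3·(2M3+M4)/6=-78/37
seg 4: a=-4, c=M4/2=2973/740, d=(M5−M4)/(6·1)=-991/740, b=Δ4−h4·(2M4+M5)/6=489/370
t_q=5/2 → seg 1, τ=3/2; S=1+162/185·τ+-312/185·τ²+589/1665·τ³=-85/296

  seg 0: a=-1 b=474/185 c=0 d=-104/185
  seg 1: a=1 b=162/185 c=-312/185 d=589/1665
  seg 2: a=-2 b=57/185 c=277/185 d=-19/45
  seg 3: a=1 b=-78/37 c=-426/185 d=1559/1480
  seg 4: a=-4 b=489/370 c=2973/740 d=-991/740
S(5/2) = -85/296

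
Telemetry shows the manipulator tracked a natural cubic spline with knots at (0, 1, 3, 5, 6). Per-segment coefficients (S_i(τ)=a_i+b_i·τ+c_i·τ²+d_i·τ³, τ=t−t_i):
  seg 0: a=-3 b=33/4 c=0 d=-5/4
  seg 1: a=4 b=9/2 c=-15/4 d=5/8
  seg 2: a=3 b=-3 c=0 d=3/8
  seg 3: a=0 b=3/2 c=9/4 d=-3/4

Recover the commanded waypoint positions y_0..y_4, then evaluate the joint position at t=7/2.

y_0=-3 y_1=4 y_2=3 y_3=0 y_4=3
S(7/2) = 99/64

y_0 = S_0(0) = a_0 = -3
y_1 = S_1(0) = a_1 = 4
y_2 = S_2(0) = a_2 = 3
y_3 = S_3(0) = a_3 = 0
y_4 = S_3(1) = 3
t_q=7/2 is in segment 2 (τ=1/2); S_2(τ)=99/64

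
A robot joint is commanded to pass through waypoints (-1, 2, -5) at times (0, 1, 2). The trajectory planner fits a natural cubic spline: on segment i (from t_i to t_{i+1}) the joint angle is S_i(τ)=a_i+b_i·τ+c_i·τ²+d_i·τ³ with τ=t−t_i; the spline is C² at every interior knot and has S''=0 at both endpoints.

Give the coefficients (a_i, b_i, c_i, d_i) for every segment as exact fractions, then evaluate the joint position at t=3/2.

  seg 0: a=-1 b=11/2 c=0 d=-5/2
  seg 1: a=2 b=-2 c=-15/2 d=5/2
S(3/2) = -9/16

Δ: Δ0=3, Δ1=-7
row 1: diag=4, rhs=-60; c'=1/4, d'=-15
back: M1=-15
M: M0=0, M1=-15, M2=0
seg 0: a=-1, c=M0/2=0, d=(M1−M0)/(6·1)=-5/2, b=Δ0−h0·(2M0+M1)/6=11/2
seg 1: a=2, c=M1/2=-15/2, d=(M2−M1)/(6·1)=5/2, b=Δ1−h1·(2M1+M2)/6=-2
t_q=3/2 → seg 1, τ=1/2; S=2+-2·τ+-15/2·τ²+5/2·τ³=-9/16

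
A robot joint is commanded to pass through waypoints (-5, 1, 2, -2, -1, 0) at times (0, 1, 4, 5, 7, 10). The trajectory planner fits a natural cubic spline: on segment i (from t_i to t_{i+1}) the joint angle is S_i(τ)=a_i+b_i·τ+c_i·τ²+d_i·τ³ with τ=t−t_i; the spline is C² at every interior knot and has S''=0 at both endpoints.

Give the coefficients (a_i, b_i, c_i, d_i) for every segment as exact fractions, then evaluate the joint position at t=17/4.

Δ: Δ0=6, Δ1=1/3, Δ2=-4, Δ3=1/2, Δ4=1/3
row 1: diag=8, rhs=-34; c'=3/8, d'=-17/4
row 2: denom=8−3·3/8=55/8; d'=(-26−3·-17/4)/(55/8)=-106/55
row 3: denom=6−1·8/55=322/55; d'=(27−1·-106/55)/(322/55)=1591/322
row 4: denom=10−2·55/161=1500/161; d'=(-1−2·1591/322)/(1500/161)=-146/125
back: M4=-146/125
back: M3=1591/322−55/161·-146/125=267/50
back: M2=-106/55−8/55·267/50=-338/125
back: M1=-17/4−3/8·-338/125=-809/250
M: M0=0, M1=-809/250, M2=-338/125, M3=267/50, M4=-146/125, M5=0
seg 0: a=-5, c=M0/2=0, d=(M1−M0)/(6·1)=-809/1500, b=Δ0−h0·(2M0+M1)/6=9809/1500
seg 1: a=1, c=M1/2=-809/500, d=(M2−M1)/(6·3)=133/4500, b=Δ1−h1·(2M1+M2)/6=3691/750
seg 2: a=2, c=M2/2=-169/125, d=(M3−M2)/(6·1)=2011/1500, b=Δ2−h2·(2M2+M3)/6=-5983/1500
seg 3: a=-2, c=M3/2=267/100, d=(M4−M3)/(6·2)=-1627/3000, b=Δ3−h3·(2M3+M4)/6=-2003/750
seg 4: a=-1, c=M4/2=-73/125, d=(M5−M4)/(6·3)=73/1125, b=Δ4−h4·(2M4+M5)/6=563/375
t_q=17/4 → seg 2, τ=1/4; S=2+-5983/1500·τ+-169/125·τ²+2011/1500·τ³=30057/32000

  seg 0: a=-5 b=9809/1500 c=0 d=-809/1500
  seg 1: a=1 b=3691/750 c=-809/500 d=133/4500
  seg 2: a=2 b=-5983/1500 c=-169/125 d=2011/1500
  seg 3: a=-2 b=-2003/750 c=267/100 d=-1627/3000
  seg 4: a=-1 b=563/375 c=-73/125 d=73/1125
S(17/4) = 30057/32000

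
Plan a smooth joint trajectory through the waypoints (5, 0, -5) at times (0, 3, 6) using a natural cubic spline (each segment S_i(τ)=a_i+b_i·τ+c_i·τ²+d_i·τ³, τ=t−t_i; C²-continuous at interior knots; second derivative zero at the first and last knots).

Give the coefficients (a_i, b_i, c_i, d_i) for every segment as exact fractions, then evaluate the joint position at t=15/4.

  seg 0: a=5 b=-5/3 c=0 d=0
  seg 1: a=0 b=-5/3 c=0 d=0
S(15/4) = -5/4

Δ: Δ0=-5/3, Δ1=-5/3
row 1: diag=12, rhs=0; c'=1/4, d'=0
back: M1=0
M: M0=0, M1=0, M2=0
seg 0: a=5, c=M0/2=0, d=(M1−M0)/(6·3)=0, b=Δ0−h0·(2M0+M1)/6=-5/3
seg 1: a=0, c=M1/2=0, d=(M2−M1)/(6·3)=0, b=Δ1−h1·(2M1+M2)/6=-5/3
t_q=15/4 → seg 1, τ=3/4; S=0+-5/3·τ+0·τ²+0·τ³=-5/4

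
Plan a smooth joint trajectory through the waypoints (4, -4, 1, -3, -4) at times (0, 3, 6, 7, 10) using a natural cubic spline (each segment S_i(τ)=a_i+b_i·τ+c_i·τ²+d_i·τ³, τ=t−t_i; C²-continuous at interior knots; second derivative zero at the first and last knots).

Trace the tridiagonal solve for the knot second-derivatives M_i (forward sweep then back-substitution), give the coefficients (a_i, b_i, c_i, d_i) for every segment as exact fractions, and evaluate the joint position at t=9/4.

Δ: Δ0=-8/3, Δ1=5/3, Δ2=-4, Δ3=-1/3
row 1: diag=12, rhs=26; c'=1/4, d'=13/6
row 2: denom=8−3·1/4=29/4; d'=(-34−3·13/6)/(29/4)=-162/29
row 3: denom=8−1·4/29=228/29; d'=(22−1·-162/29)/(228/29)=200/57
back: M3=200/57
back: M2=-162/29−4/29·200/57=-346/57
back: M1=13/6−1/4·-346/57=70/19
M: M0=0, M1=70/19, M2=-346/57, M3=200/57, M4=0
seg 0: a=4, c=M0/2=0, d=(M1−M0)/(6·3)=35/171, b=Δ0−h0·(2M0+M1)/6=-257/57
seg 1: a=-4, c=M1/2=35/19, d=(M2−M1)/(6·3)=-278/513, b=Δ1−h1·(2M1+M2)/6=58/57
seg 2: a=1, c=M2/2=-173/57, d=(M3−M2)/(6·1)=91/57, b=Δ2−h2·(2M2+M3)/6=-146/57
seg 3: a=-3, c=M3/2=100/57, d=(M4−M3)/(6·3)=-100/513, b=Δ3−h3·(2M3+M4)/6=-73/19
t_q=9/4 → seg 0, τ=9/4; S=4+-257/57·τ+0·τ²+35/171·τ³=-4637/1216

  seg 0: a=4 b=-257/57 c=0 d=35/171
  seg 1: a=-4 b=58/57 c=35/19 d=-278/513
  seg 2: a=1 b=-146/57 c=-173/57 d=91/57
  seg 3: a=-3 b=-73/19 c=100/57 d=-100/513
S(9/4) = -4637/1216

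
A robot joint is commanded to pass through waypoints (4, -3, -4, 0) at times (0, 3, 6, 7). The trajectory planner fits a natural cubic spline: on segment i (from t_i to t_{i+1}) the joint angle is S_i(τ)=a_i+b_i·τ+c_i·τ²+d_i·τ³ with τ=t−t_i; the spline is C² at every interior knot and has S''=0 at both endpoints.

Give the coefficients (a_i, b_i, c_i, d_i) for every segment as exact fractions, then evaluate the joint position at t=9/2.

Δ: Δ0=-7/3, Δ1=-1/3, Δ2=4
row 1: diag=12, rhs=12; c'=1/4, d'=1
row 2: denom=8−3·1/4=29/4; d'=(26−3·1)/(29/4)=92/29
back: M2=92/29
back: M1=1−1/4·92/29=6/29
M: M0=0, M1=6/29, M2=92/29, M3=0
seg 0: a=4, c=M0/2=0, d=(M1−M0)/(6·3)=1/87, b=Δ0−h0·(2M0+M1)/6=-212/87
seg 1: a=-3, c=M1/2=3/29, d=(M2−M1)/(6·3)=43/261, b=Δ1−h1·(2M1+M2)/6=-185/87
seg 2: a=-4, c=M2/2=46/29, d=(M3−M2)/(6·1)=-46/87, b=Δ2−h2·(2M2+M3)/6=256/87
t_q=9/2 → seg 1, τ=3/2; S=-3+-185/87·τ+3/29·τ²+43/261·τ³=-1253/232

  seg 0: a=4 b=-212/87 c=0 d=1/87
  seg 1: a=-3 b=-185/87 c=3/29 d=43/261
  seg 2: a=-4 b=256/87 c=46/29 d=-46/87
S(9/2) = -1253/232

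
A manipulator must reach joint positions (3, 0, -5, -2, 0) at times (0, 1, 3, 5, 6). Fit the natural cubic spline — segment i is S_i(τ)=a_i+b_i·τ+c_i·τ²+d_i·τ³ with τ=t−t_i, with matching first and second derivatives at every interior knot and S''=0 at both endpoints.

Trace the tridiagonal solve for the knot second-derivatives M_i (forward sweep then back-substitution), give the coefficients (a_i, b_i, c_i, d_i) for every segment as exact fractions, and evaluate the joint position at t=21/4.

Δ: Δ0=-3, Δ1=-5/2, Δ2=3/2, Δ3=2
row 1: diag=6, rhs=3; c'=1/3, d'=1/2
row 2: denom=8−2·1/3=22/3; d'=(24−2·1/2)/(22/3)=69/22
row 3: denom=6−2·3/11=60/11; d'=(3−2·69/22)/(60/11)=-3/5
back: M3=-3/5
back: M2=69/22−3/11·-3/5=33/10
back: M1=1/2−1/3·33/10=-3/5
M: M0=0, M1=-3/5, M2=33/10, M3=-3/5, M4=0
seg 0: a=3, c=M0/2=0, d=(M1−M0)/(6·1)=-1/10, b=Δ0−h0·(2M0+M1)/6=-29/10
seg 1: a=0, c=M1/2=-3/10, d=(M2−M1)/(6·2)=13/40, b=Δ1−h1·(2M1+M2)/6=-16/5
seg 2: a=-5, c=M2/2=33/20, d=(M3−M2)/(6·2)=-13/40, b=Δ2−h2·(2M2+M3)/6=-1/2
seg 3: a=-2, c=M3/2=-3/10, d=(M4−M3)/(6·1)=1/10, b=Δ3−h3·(2M3+M4)/6=11/5
t_q=21/4 → seg 3, τ=1/4; S=-2+11/5·τ+-3/10·τ²+1/10·τ³=-939/640

  seg 0: a=3 b=-29/10 c=0 d=-1/10
  seg 1: a=0 b=-16/5 c=-3/10 d=13/40
  seg 2: a=-5 b=-1/2 c=33/20 d=-13/40
  seg 3: a=-2 b=11/5 c=-3/10 d=1/10
S(21/4) = -939/640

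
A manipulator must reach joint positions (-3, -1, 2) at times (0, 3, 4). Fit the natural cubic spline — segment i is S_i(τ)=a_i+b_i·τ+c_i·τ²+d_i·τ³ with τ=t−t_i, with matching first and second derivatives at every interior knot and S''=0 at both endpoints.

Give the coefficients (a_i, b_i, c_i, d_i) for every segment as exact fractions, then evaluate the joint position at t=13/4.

Δ: Δ0=2/3, Δ1=3
row 1: diag=8, rhs=14; c'=1/8, d'=7/4
back: M1=7/4
M: M0=0, M1=7/4, M2=0
seg 0: a=-3, c=M0/2=0, d=(M1−M0)/(6·3)=7/72, b=Δ0−h0·(2M0+M1)/6=-5/24
seg 1: a=-1, c=M1/2=7/8, d=(M2−M1)/(6·1)=-7/24, b=Δ1−h1·(2M1+M2)/6=29/12
t_q=13/4 → seg 1, τ=1/4; S=-1+29/12·τ+7/8·τ²+-7/24·τ³=-177/512

  seg 0: a=-3 b=-5/24 c=0 d=7/72
  seg 1: a=-1 b=29/12 c=7/8 d=-7/24
S(13/4) = -177/512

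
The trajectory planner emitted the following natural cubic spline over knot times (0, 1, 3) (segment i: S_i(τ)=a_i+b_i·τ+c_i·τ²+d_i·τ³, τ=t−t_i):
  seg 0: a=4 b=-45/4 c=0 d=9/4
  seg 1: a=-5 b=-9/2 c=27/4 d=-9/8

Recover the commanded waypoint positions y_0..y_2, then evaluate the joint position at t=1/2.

y_0=4 y_1=-5 y_2=4
S(1/2) = -43/32

y_0 = S_0(0) = a_0 = 4
y_1 = S_1(0) = a_1 = -5
y_2 = S_1(2) = 4
t_q=1/2 is in segment 0 (τ=1/2); S_0(τ)=-43/32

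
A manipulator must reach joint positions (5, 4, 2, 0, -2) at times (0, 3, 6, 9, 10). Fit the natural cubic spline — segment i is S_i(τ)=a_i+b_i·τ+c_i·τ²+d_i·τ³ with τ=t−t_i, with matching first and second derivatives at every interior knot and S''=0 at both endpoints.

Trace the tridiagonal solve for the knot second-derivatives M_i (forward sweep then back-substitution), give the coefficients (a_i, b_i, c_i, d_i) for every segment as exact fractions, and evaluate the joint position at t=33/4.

Δ: Δ0=-1/3, Δ1=-2/3, Δ2=-2/3, Δ3=-2
row 1: diag=12, rhs=-2; c'=1/4, d'=-1/6
row 2: denom=12−3·1/4=45/4; d'=(0−3·-1/6)/(45/4)=2/45
row 3: denom=8−3·4/15=36/5; d'=(-8−3·2/45)/(36/5)=-61/54
back: M3=-61/54
back: M2=2/45−4/15·-61/54=28/81
back: M1=-1/6−1/4·28/81=-41/162
M: M0=0, M1=-41/162, M2=28/81, M3=-61/54, M4=0
seg 0: a=5, c=M0/2=0, d=(M1−M0)/(6·3)=-41/2916, b=Δ0−h0·(2M0+M1)/6=-67/324
seg 1: a=4, c=M1/2=-41/324, d=(M2−M1)/(6·3)=97/2916, b=Δ1−h1·(2M1+M2)/6=-95/162
seg 2: a=2, c=M2/2=14/81, d=(M3−M2)/(6·3)=-239/2916, b=Δ2−h2·(2M2+M3)/6=-145/324
seg 3: a=0, c=M3/2=-61/108, d=(M4−M3)/(6·1)=61/324, b=Δ3−h3·(2M3+M4)/6=-263/162
t_q=33/4 → seg 2, τ=9/4; S=2+-145/324·τ+14/81·τ²+-239/2916·τ³=2153/2304

  seg 0: a=5 b=-67/324 c=0 d=-41/2916
  seg 1: a=4 b=-95/162 c=-41/324 d=97/2916
  seg 2: a=2 b=-145/324 c=14/81 d=-239/2916
  seg 3: a=0 b=-263/162 c=-61/108 d=61/324
S(33/4) = 2153/2304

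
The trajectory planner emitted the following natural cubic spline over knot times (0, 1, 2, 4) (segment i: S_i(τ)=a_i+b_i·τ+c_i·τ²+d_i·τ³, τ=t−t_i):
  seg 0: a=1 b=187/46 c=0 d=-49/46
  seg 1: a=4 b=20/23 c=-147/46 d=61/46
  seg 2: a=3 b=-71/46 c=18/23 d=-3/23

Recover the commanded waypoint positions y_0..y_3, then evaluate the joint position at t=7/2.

y_0=1 y_1=4 y_2=3 y_3=2
S(7/2) = 369/184

y_0 = S_0(0) = a_0 = 1
y_1 = S_1(0) = a_1 = 4
y_2 = S_2(0) = a_2 = 3
y_3 = S_2(2) = 2
t_q=7/2 is in segment 2 (τ=3/2); S_2(τ)=369/184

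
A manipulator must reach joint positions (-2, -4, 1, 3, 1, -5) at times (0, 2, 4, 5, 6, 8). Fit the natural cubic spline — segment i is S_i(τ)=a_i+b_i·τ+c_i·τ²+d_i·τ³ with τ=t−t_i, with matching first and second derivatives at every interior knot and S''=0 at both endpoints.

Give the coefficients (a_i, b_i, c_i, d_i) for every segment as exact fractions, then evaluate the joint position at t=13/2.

Δ: Δ0=-1, Δ1=5/2, Δ2=2, Δ3=-2, Δ4=-3
row 1: diag=8, rhs=21; c'=1/4, d'=21/8
row 2: denom=6−2·1/4=11/2; d'=(-3−2·21/8)/(11/2)=-3/2
row 3: denom=4−1·2/11=42/11; d'=(-24−1·-3/2)/(42/11)=-165/28
row 4: denom=6−1·11/42=241/42; d'=(-6−1·-165/28)/(241/42)=-9/482
back: M4=-9/482
back: M3=-165/28−11/42·-9/482=-1419/241
back: M2=-3/2−2/11·-1419/241=-207/482
back: M1=21/8−1/4·-207/482=1317/482
M: M0=0, M1=1317/482, M2=-207/482, M3=-1419/241, M4=-9/482, M5=0
seg 0: a=-2, c=M0/2=0, d=(M1−M0)/(6·2)=439/1928, b=Δ0−h0·(2M0+M1)/6=-921/482
seg 1: a=-4, c=M1/2=1317/964, d=(M2−M1)/(6·2)=-127/482, b=Δ1−h1·(2M1+M2)/6=198/241
seg 2: a=1, c=M2/2=-207/964, d=(M3−M2)/(6·1)=-877/964, b=Δ2−h2·(2M2+M3)/6=753/241
seg 3: a=3, c=M3/2=-1419/482, d=(M4−M3)/(6·1)=943/964, b=Δ3−h3·(2M3+M4)/6=-33/964
seg 4: a=1, c=M4/2=-9/964, d=(M5−M4)/(6·2)=3/1928, b=Δ4−h4·(2M4+M5)/6=-720/241
t_q=13/2 → seg 4, τ=1/2; S=1+-720/241·τ+-9/964·τ²+3/1928·τ³=-7649/15424

  seg 0: a=-2 b=-921/482 c=0 d=439/1928
  seg 1: a=-4 b=198/241 c=1317/964 d=-127/482
  seg 2: a=1 b=753/241 c=-207/964 d=-877/964
  seg 3: a=3 b=-33/964 c=-1419/482 d=943/964
  seg 4: a=1 b=-720/241 c=-9/964 d=3/1928
S(13/2) = -7649/15424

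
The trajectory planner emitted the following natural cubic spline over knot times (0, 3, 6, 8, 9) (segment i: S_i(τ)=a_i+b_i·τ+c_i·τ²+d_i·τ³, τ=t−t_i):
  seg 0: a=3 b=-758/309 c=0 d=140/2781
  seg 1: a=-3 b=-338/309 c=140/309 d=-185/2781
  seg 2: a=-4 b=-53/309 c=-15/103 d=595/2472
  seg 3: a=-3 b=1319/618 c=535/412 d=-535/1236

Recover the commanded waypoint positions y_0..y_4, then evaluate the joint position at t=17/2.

y_0 = S_0(0) = a_0 = 3
y_1 = S_1(0) = a_1 = -3
y_2 = S_2(0) = a_2 = -4
y_3 = S_3(0) = a_3 = -3
y_4 = S_3(1) = 0
t_q=17/2 is in segment 3 (τ=1/2); S_3(τ)=-5479/3296

y_0=3 y_1=-3 y_2=-4 y_3=-3 y_4=0
S(17/2) = -5479/3296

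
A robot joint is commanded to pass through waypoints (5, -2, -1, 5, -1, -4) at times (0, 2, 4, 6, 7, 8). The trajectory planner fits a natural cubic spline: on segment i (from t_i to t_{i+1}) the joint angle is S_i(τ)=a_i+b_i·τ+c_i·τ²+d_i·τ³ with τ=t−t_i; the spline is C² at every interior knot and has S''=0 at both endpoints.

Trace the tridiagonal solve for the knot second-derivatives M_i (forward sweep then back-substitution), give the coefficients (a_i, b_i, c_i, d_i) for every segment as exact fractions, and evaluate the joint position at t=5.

Δ: Δ0=-7/2, Δ1=1/2, Δ2=3, Δ3=-6, Δ4=-3
row 1: diag=8, rhs=24; c'=1/4, d'=3
row 2: denom=8−2·1/4=15/2; d'=(15−2·3)/(15/2)=6/5
row 3: denom=6−2·4/15=82/15; d'=(-54−2·6/5)/(82/15)=-423/41
row 4: denom=4−1·15/82=313/82; d'=(18−1·-423/41)/(313/82)=2322/313
back: M4=2322/313
back: M3=-423/41−15/82·2322/313=-3654/313
back: M2=6/5−4/15·-3654/313=1350/313
back: M1=3−1/4·1350/313=1203/626
M: M0=0, M1=1203/626, M2=1350/313, M3=-3654/313, M4=2322/313, M5=0
seg 0: a=5, c=M0/2=0, d=(M1−M0)/(6·2)=401/2504, b=Δ0−h0·(2M0+M1)/6=-1296/313
seg 1: a=-2, c=M1/2=1203/1252, d=(M2−M1)/(6·2)=499/2504, b=Δ1−h1·(2M1+M2)/6=-1389/626
seg 2: a=-1, c=M2/2=675/313, d=(M3−M2)/(6·2)=-417/313, b=Δ2−h2·(2M2+M3)/6=1257/313
seg 3: a=5, c=M3/2=-1827/313, d=(M4−M3)/(6·1)=996/313, b=Δ3−h3·(2M3+M4)/6=-1047/313
seg 4: a=-1, c=M4/2=1161/313, d=(M5−M4)/(6·1)=-387/313, b=Δ4−h4·(2M4+M5)/6=-1713/313
t_q=5 → seg 2, τ=1; S=-1+1257/313·τ+675/313·τ²+-417/313·τ³=1202/313

  seg 0: a=5 b=-1296/313 c=0 d=401/2504
  seg 1: a=-2 b=-1389/626 c=1203/1252 d=499/2504
  seg 2: a=-1 b=1257/313 c=675/313 d=-417/313
  seg 3: a=5 b=-1047/313 c=-1827/313 d=996/313
  seg 4: a=-1 b=-1713/313 c=1161/313 d=-387/313
S(5) = 1202/313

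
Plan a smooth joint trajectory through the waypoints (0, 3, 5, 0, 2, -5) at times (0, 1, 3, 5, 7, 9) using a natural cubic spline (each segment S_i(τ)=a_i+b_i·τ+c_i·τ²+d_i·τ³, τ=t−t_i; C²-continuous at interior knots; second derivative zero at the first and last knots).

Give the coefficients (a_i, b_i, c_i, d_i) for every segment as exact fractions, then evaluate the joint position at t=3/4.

  seg 0: a=0 b=959/306 c=0 d=-41/306
  seg 1: a=3 b=418/153 c=-41/102 d=-71/306
  seg 2: a=5 b=-254/153 c=-61/34 d=841/1224
  seg 3: a=0 b=-181/306 c=475/204 d=-469/612
  seg 4: a=2 b=-145/306 c=-463/204 d=463/1224
S(3/4) = 14975/6528

Δ: Δ0=3, Δ1=1, Δ2=-5/2, Δ3=1, Δ4=-7/2
row 1: diag=6, rhs=-12; c'=1/3, d'=-2
row 2: denom=8−2·1/3=22/3; d'=(-21−2·-2)/(22/3)=-51/22
row 3: denom=8−2·3/11=82/11; d'=(21−2·-51/22)/(82/11)=141/41
row 4: denom=8−2·11/41=306/41; d'=(-27−2·141/41)/(306/41)=-463/102
back: M4=-463/102
back: M3=141/41−11/41·-463/102=475/102
back: M2=-51/22−3/11·475/102=-61/17
back: M1=-2−1/3·-61/17=-41/51
M: M0=0, M1=-41/51, M2=-61/17, M3=475/102, M4=-463/102, M5=0
seg 0: a=0, c=M0/2=0, d=(M1−M0)/(6·1)=-41/306, b=Δ0−h0·(2M0+M1)/6=959/306
seg 1: a=3, c=M1/2=-41/102, d=(M2−M1)/(6·2)=-71/306, b=Δ1−h1·(2M1+M2)/6=418/153
seg 2: a=5, c=M2/2=-61/34, d=(M3−M2)/(6·2)=841/1224, b=Δ2−h2·(2M2+M3)/6=-254/153
seg 3: a=0, c=M3/2=475/204, d=(M4−M3)/(6·2)=-469/612, b=Δ3−h3·(2M3+M4)/6=-181/306
seg 4: a=2, c=M4/2=-463/204, d=(M5−M4)/(6·2)=463/1224, b=Δ4−h4·(2M4+M5)/6=-145/306
t_q=3/4 → seg 0, τ=3/4; S=0+959/306·τ+0·τ²+-41/306·τ³=14975/6528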